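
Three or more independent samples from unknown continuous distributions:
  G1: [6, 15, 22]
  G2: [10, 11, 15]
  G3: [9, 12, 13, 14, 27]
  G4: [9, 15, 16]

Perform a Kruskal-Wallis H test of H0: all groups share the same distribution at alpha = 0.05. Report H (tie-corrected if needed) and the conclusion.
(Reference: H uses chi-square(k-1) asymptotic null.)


Step 1: Combine all N = 14 observations and assign midranks.
sorted (value, group, rank): (6,G1,1), (9,G3,2.5), (9,G4,2.5), (10,G2,4), (11,G2,5), (12,G3,6), (13,G3,7), (14,G3,8), (15,G1,10), (15,G2,10), (15,G4,10), (16,G4,12), (22,G1,13), (27,G3,14)
Step 2: Sum ranks within each group.
R_1 = 24 (n_1 = 3)
R_2 = 19 (n_2 = 3)
R_3 = 37.5 (n_3 = 5)
R_4 = 24.5 (n_4 = 3)
Step 3: H = 12/(N(N+1)) * sum(R_i^2/n_i) - 3(N+1)
     = 12/(14*15) * (24^2/3 + 19^2/3 + 37.5^2/5 + 24.5^2/3) - 3*15
     = 0.057143 * 793.667 - 45
     = 0.352381.
Step 4: Ties present; correction factor C = 1 - 30/(14^3 - 14) = 0.989011. Corrected H = 0.352381 / 0.989011 = 0.356296.
Step 5: Under H0, H ~ chi^2(3); p-value = 0.949115.
Step 6: alpha = 0.05. fail to reject H0.

H = 0.3563, df = 3, p = 0.949115, fail to reject H0.


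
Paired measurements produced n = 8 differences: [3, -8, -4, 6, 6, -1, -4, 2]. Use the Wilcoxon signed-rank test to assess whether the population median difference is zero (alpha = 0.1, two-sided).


Step 1: Drop any zero differences (none here) and take |d_i|.
|d| = [3, 8, 4, 6, 6, 1, 4, 2]
Step 2: Midrank |d_i| (ties get averaged ranks).
ranks: |3|->3, |8|->8, |4|->4.5, |6|->6.5, |6|->6.5, |1|->1, |4|->4.5, |2|->2
Step 3: Attach original signs; sum ranks with positive sign and with negative sign.
W+ = 3 + 6.5 + 6.5 + 2 = 18
W- = 8 + 4.5 + 1 + 4.5 = 18
(Check: W+ + W- = 36 should equal n(n+1)/2 = 36.)
Step 4: Test statistic W = min(W+, W-) = 18.
Step 5: Ties in |d|, so use the tie-corrected normal approximation.
        E[W] = n(n+1)/4 = 8*9/4 = 18.
        Tie groups: |d|=4 (t=2), |d|=6 (t=2); sum(t^3 - t) = 12.
        Var[W] = n(n+1)(2n+1)/24 - sum(t^3-t)/48 = 1224/24 - 12/48 = 50.75.
        z = (W - E[W]) / sqrt(Var[W]) = (18 - 18) / 7.1239 = 0.0000.
        Two-sided p = 2*Phi(z) = 1.000000.
Step 6: alpha = 0.1. fail to reject H0.

W+ = 18, W- = 18, W = min = 18, p = 1.000000, fail to reject H0.


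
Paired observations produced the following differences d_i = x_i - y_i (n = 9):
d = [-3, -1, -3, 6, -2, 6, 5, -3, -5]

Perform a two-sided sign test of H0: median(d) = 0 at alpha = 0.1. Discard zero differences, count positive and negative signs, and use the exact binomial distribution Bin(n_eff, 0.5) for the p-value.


Step 1: Discard zero differences. Original n = 9; n_eff = number of nonzero differences = 9.
Nonzero differences (with sign): -3, -1, -3, +6, -2, +6, +5, -3, -5
Step 2: Count signs: positive = 3, negative = 6.
Step 3: Under H0: P(positive) = 0.5, so the number of positives S ~ Bin(9, 0.5).
Step 4: Two-sided exact p-value = sum of Bin(9,0.5) probabilities at or below the observed probability = 0.507812.
Step 5: alpha = 0.1. fail to reject H0.

n_eff = 9, pos = 3, neg = 6, p = 0.507812, fail to reject H0.


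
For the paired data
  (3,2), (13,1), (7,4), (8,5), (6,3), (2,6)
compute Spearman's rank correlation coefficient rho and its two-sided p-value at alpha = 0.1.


Step 1: Rank x and y separately (midranks; no ties here).
rank(x): 3->2, 13->6, 7->4, 8->5, 6->3, 2->1
rank(y): 2->2, 1->1, 4->4, 5->5, 3->3, 6->6
Step 2: d_i = R_x(i) - R_y(i); compute d_i^2.
  (2-2)^2=0, (6-1)^2=25, (4-4)^2=0, (5-5)^2=0, (3-3)^2=0, (1-6)^2=25
sum(d^2) = 50.
Step 3: rho = 1 - 6*50 / (6*(6^2 - 1)) = 1 - 300/210 = -0.428571.
Step 4: Under H0, t = rho * sqrt((n-2)/(1-rho^2)) = -0.9487 ~ t(4).
Step 5: Two-sided p-value from the t-distribution with 4 df = 0.396501.
Step 6: alpha = 0.1. fail to reject H0.

rho = -0.4286, p = 0.396501, fail to reject H0 at alpha = 0.1.


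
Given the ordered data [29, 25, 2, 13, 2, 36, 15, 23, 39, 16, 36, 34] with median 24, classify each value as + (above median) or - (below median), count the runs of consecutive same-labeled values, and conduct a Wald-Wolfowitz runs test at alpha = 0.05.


Step 1: Compute median = 24; label A = above, B = below.
Labels in order: AABBBABBABAA  (n_A = 6, n_B = 6)
Step 2: Count runs R = 7.
Step 3: Under H0 (random ordering), E[R] = 2*n_A*n_B/(n_A+n_B) + 1 = 2*6*6/12 + 1 = 7.0000.
        Var[R] = 2*n_A*n_B*(2*n_A*n_B - n_A - n_B) / ((n_A+n_B)^2 * (n_A+n_B-1)) = 4320/1584 = 2.7273.
        SD[R] = 1.6514.
Step 4: R = E[R], so z = 0 with no continuity correction.
Step 5: Two-sided p-value via normal approximation = 2*(1 - Phi(|z|)) = 1.000000.
Step 6: alpha = 0.05. fail to reject H0.

R = 7, z = 0.0000, p = 1.000000, fail to reject H0.


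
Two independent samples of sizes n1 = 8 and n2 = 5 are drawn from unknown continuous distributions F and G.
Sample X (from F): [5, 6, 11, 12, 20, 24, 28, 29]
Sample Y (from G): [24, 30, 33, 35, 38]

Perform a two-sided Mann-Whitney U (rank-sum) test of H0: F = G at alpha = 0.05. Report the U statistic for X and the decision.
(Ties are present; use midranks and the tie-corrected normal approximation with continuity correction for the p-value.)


Step 1: Combine and sort all 13 observations; assign midranks.
sorted (value, group): (5,X), (6,X), (11,X), (12,X), (20,X), (24,X), (24,Y), (28,X), (29,X), (30,Y), (33,Y), (35,Y), (38,Y)
ranks: 5->1, 6->2, 11->3, 12->4, 20->5, 24->6.5, 24->6.5, 28->8, 29->9, 30->10, 33->11, 35->12, 38->13
Step 2: Rank sum for X: R1 = 1 + 2 + 3 + 4 + 5 + 6.5 + 8 + 9 = 38.5.
Step 3: U_X = R1 - n1(n1+1)/2 = 38.5 - 8*9/2 = 38.5 - 36 = 2.5.
       U_Y = n1*n2 - U_X = 40 - 2.5 = 37.5.
Step 4: Ties are present, so use the tie-corrected normal approximation (with continuity correction) for the p-value.
Step 5: p-value = 0.012704; compare to alpha = 0.05. reject H0.

U_X = 2.5, p = 0.012704, reject H0 at alpha = 0.05.


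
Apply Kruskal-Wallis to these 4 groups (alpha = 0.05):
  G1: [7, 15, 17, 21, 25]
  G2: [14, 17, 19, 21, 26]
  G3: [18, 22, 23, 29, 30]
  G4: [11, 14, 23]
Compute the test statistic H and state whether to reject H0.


Step 1: Combine all N = 18 observations and assign midranks.
sorted (value, group, rank): (7,G1,1), (11,G4,2), (14,G2,3.5), (14,G4,3.5), (15,G1,5), (17,G1,6.5), (17,G2,6.5), (18,G3,8), (19,G2,9), (21,G1,10.5), (21,G2,10.5), (22,G3,12), (23,G3,13.5), (23,G4,13.5), (25,G1,15), (26,G2,16), (29,G3,17), (30,G3,18)
Step 2: Sum ranks within each group.
R_1 = 38 (n_1 = 5)
R_2 = 45.5 (n_2 = 5)
R_3 = 68.5 (n_3 = 5)
R_4 = 19 (n_4 = 3)
Step 3: H = 12/(N(N+1)) * sum(R_i^2/n_i) - 3(N+1)
     = 12/(18*19) * (38^2/5 + 45.5^2/5 + 68.5^2/5 + 19^2/3) - 3*19
     = 0.035088 * 1761.63 - 57
     = 4.811696.
Step 4: Ties present; correction factor C = 1 - 24/(18^3 - 18) = 0.995872. Corrected H = 4.811696 / 0.995872 = 4.831641.
Step 5: Under H0, H ~ chi^2(3); p-value = 0.184549.
Step 6: alpha = 0.05. fail to reject H0.

H = 4.8316, df = 3, p = 0.184549, fail to reject H0.


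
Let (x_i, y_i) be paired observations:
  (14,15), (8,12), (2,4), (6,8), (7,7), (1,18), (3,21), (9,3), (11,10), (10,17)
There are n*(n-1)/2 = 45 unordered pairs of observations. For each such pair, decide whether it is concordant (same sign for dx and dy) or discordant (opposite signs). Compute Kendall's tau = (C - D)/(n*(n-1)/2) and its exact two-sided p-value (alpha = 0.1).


Step 1: Enumerate the 45 unordered pairs (i,j) with i<j and classify each by sign(x_j-x_i) * sign(y_j-y_i).
  (1,2):dx=-6,dy=-3->C; (1,3):dx=-12,dy=-11->C; (1,4):dx=-8,dy=-7->C; (1,5):dx=-7,dy=-8->C
  (1,6):dx=-13,dy=+3->D; (1,7):dx=-11,dy=+6->D; (1,8):dx=-5,dy=-12->C; (1,9):dx=-3,dy=-5->C
  (1,10):dx=-4,dy=+2->D; (2,3):dx=-6,dy=-8->C; (2,4):dx=-2,dy=-4->C; (2,5):dx=-1,dy=-5->C
  (2,6):dx=-7,dy=+6->D; (2,7):dx=-5,dy=+9->D; (2,8):dx=+1,dy=-9->D; (2,9):dx=+3,dy=-2->D
  (2,10):dx=+2,dy=+5->C; (3,4):dx=+4,dy=+4->C; (3,5):dx=+5,dy=+3->C; (3,6):dx=-1,dy=+14->D
  (3,7):dx=+1,dy=+17->C; (3,8):dx=+7,dy=-1->D; (3,9):dx=+9,dy=+6->C; (3,10):dx=+8,dy=+13->C
  (4,5):dx=+1,dy=-1->D; (4,6):dx=-5,dy=+10->D; (4,7):dx=-3,dy=+13->D; (4,8):dx=+3,dy=-5->D
  (4,9):dx=+5,dy=+2->C; (4,10):dx=+4,dy=+9->C; (5,6):dx=-6,dy=+11->D; (5,7):dx=-4,dy=+14->D
  (5,8):dx=+2,dy=-4->D; (5,9):dx=+4,dy=+3->C; (5,10):dx=+3,dy=+10->C; (6,7):dx=+2,dy=+3->C
  (6,8):dx=+8,dy=-15->D; (6,9):dx=+10,dy=-8->D; (6,10):dx=+9,dy=-1->D; (7,8):dx=+6,dy=-18->D
  (7,9):dx=+8,dy=-11->D; (7,10):dx=+7,dy=-4->D; (8,9):dx=+2,dy=+7->C; (8,10):dx=+1,dy=+14->C
  (9,10):dx=-1,dy=+7->D
Step 2: C = 22, D = 23, total pairs = 45.
Step 3: tau = (C - D)/(n(n-1)/2) = (22 - 23)/45 = -0.022222.
Step 4: Exact two-sided p-value (enumerate n! = 3628800 permutations of y under H0): p = 1.000000.
Step 5: alpha = 0.1. fail to reject H0.

tau_b = -0.0222 (C=22, D=23), p = 1.000000, fail to reject H0.


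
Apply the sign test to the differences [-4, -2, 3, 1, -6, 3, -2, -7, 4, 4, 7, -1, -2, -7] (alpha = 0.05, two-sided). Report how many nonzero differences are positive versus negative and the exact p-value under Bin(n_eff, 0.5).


Step 1: Discard zero differences. Original n = 14; n_eff = number of nonzero differences = 14.
Nonzero differences (with sign): -4, -2, +3, +1, -6, +3, -2, -7, +4, +4, +7, -1, -2, -7
Step 2: Count signs: positive = 6, negative = 8.
Step 3: Under H0: P(positive) = 0.5, so the number of positives S ~ Bin(14, 0.5).
Step 4: Two-sided exact p-value = sum of Bin(14,0.5) probabilities at or below the observed probability = 0.790527.
Step 5: alpha = 0.05. fail to reject H0.

n_eff = 14, pos = 6, neg = 8, p = 0.790527, fail to reject H0.


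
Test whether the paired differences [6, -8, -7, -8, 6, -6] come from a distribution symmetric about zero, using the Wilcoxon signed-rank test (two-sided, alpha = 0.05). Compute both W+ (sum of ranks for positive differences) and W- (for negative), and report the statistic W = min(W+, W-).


Step 1: Drop any zero differences (none here) and take |d_i|.
|d| = [6, 8, 7, 8, 6, 6]
Step 2: Midrank |d_i| (ties get averaged ranks).
ranks: |6|->2, |8|->5.5, |7|->4, |8|->5.5, |6|->2, |6|->2
Step 3: Attach original signs; sum ranks with positive sign and with negative sign.
W+ = 2 + 2 = 4
W- = 5.5 + 4 + 5.5 + 2 = 17
(Check: W+ + W- = 21 should equal n(n+1)/2 = 21.)
Step 4: Test statistic W = min(W+, W-) = 4.
Step 5: Ties in |d|, so use the tie-corrected normal approximation.
        E[W] = n(n+1)/4 = 6*7/4 = 10.5.
        Tie groups: |d|=6 (t=3), |d|=8 (t=2); sum(t^3 - t) = 30.
        Var[W] = n(n+1)(2n+1)/24 - sum(t^3-t)/48 = 546/24 - 30/48 = 22.125.
        z = (W - E[W]) / sqrt(Var[W]) = (4 - 10.5) / 4.7037 = -1.3819.
        Two-sided p = 2*Phi(z) = 0.167007.
Step 6: alpha = 0.05. fail to reject H0.

W+ = 4, W- = 17, W = min = 4, p = 0.167007, fail to reject H0.


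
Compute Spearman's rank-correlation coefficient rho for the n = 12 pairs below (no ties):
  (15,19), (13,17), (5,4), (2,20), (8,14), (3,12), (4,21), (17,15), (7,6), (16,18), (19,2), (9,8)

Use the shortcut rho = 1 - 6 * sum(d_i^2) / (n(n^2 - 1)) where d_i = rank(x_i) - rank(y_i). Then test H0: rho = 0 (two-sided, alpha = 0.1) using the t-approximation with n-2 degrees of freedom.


Step 1: Rank x and y separately (midranks; no ties here).
rank(x): 15->9, 13->8, 5->4, 2->1, 8->6, 3->2, 4->3, 17->11, 7->5, 16->10, 19->12, 9->7
rank(y): 19->10, 17->8, 4->2, 20->11, 14->6, 12->5, 21->12, 15->7, 6->3, 18->9, 2->1, 8->4
Step 2: d_i = R_x(i) - R_y(i); compute d_i^2.
  (9-10)^2=1, (8-8)^2=0, (4-2)^2=4, (1-11)^2=100, (6-6)^2=0, (2-5)^2=9, (3-12)^2=81, (11-7)^2=16, (5-3)^2=4, (10-9)^2=1, (12-1)^2=121, (7-4)^2=9
sum(d^2) = 346.
Step 3: rho = 1 - 6*346 / (12*(12^2 - 1)) = 1 - 2076/1716 = -0.209790.
Step 4: Under H0, t = rho * sqrt((n-2)/(1-rho^2)) = -0.6785 ~ t(10).
Step 5: Two-sided p-value from the t-distribution with 10 df = 0.512841.
Step 6: alpha = 0.1. fail to reject H0.

rho = -0.2098, p = 0.512841, fail to reject H0 at alpha = 0.1.


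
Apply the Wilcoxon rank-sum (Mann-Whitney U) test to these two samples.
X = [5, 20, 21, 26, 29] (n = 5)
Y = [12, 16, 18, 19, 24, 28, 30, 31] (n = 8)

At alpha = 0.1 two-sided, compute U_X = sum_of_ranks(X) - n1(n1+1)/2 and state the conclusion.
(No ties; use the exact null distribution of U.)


Step 1: Combine and sort all 13 observations; assign midranks.
sorted (value, group): (5,X), (12,Y), (16,Y), (18,Y), (19,Y), (20,X), (21,X), (24,Y), (26,X), (28,Y), (29,X), (30,Y), (31,Y)
ranks: 5->1, 12->2, 16->3, 18->4, 19->5, 20->6, 21->7, 24->8, 26->9, 28->10, 29->11, 30->12, 31->13
Step 2: Rank sum for X: R1 = 1 + 6 + 7 + 9 + 11 = 34.
Step 3: U_X = R1 - n1(n1+1)/2 = 34 - 5*6/2 = 34 - 15 = 19.
       U_Y = n1*n2 - U_X = 40 - 19 = 21.
Step 4: No ties, so the exact null distribution of U (based on enumerating the C(13,5) = 1287 equally likely rank assignments) gives the two-sided p-value.
Step 5: p-value = 0.943279; compare to alpha = 0.1. fail to reject H0.

U_X = 19, p = 0.943279, fail to reject H0 at alpha = 0.1.


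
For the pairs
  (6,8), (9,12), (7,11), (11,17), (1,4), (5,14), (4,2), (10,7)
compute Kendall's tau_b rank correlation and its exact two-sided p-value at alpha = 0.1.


Step 1: Enumerate the 28 unordered pairs (i,j) with i<j and classify each by sign(x_j-x_i) * sign(y_j-y_i).
  (1,2):dx=+3,dy=+4->C; (1,3):dx=+1,dy=+3->C; (1,4):dx=+5,dy=+9->C; (1,5):dx=-5,dy=-4->C
  (1,6):dx=-1,dy=+6->D; (1,7):dx=-2,dy=-6->C; (1,8):dx=+4,dy=-1->D; (2,3):dx=-2,dy=-1->C
  (2,4):dx=+2,dy=+5->C; (2,5):dx=-8,dy=-8->C; (2,6):dx=-4,dy=+2->D; (2,7):dx=-5,dy=-10->C
  (2,8):dx=+1,dy=-5->D; (3,4):dx=+4,dy=+6->C; (3,5):dx=-6,dy=-7->C; (3,6):dx=-2,dy=+3->D
  (3,7):dx=-3,dy=-9->C; (3,8):dx=+3,dy=-4->D; (4,5):dx=-10,dy=-13->C; (4,6):dx=-6,dy=-3->C
  (4,7):dx=-7,dy=-15->C; (4,8):dx=-1,dy=-10->C; (5,6):dx=+4,dy=+10->C; (5,7):dx=+3,dy=-2->D
  (5,8):dx=+9,dy=+3->C; (6,7):dx=-1,dy=-12->C; (6,8):dx=+5,dy=-7->D; (7,8):dx=+6,dy=+5->C
Step 2: C = 20, D = 8, total pairs = 28.
Step 3: tau = (C - D)/(n(n-1)/2) = (20 - 8)/28 = 0.428571.
Step 4: Exact two-sided p-value (enumerate n! = 40320 permutations of y under H0): p = 0.178869.
Step 5: alpha = 0.1. fail to reject H0.

tau_b = 0.4286 (C=20, D=8), p = 0.178869, fail to reject H0.


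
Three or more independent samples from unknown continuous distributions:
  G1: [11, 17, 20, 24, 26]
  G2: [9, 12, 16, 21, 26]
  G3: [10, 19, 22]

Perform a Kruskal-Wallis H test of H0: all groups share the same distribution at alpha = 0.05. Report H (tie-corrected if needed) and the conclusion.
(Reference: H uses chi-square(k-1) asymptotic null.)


Step 1: Combine all N = 13 observations and assign midranks.
sorted (value, group, rank): (9,G2,1), (10,G3,2), (11,G1,3), (12,G2,4), (16,G2,5), (17,G1,6), (19,G3,7), (20,G1,8), (21,G2,9), (22,G3,10), (24,G1,11), (26,G1,12.5), (26,G2,12.5)
Step 2: Sum ranks within each group.
R_1 = 40.5 (n_1 = 5)
R_2 = 31.5 (n_2 = 5)
R_3 = 19 (n_3 = 3)
Step 3: H = 12/(N(N+1)) * sum(R_i^2/n_i) - 3(N+1)
     = 12/(13*14) * (40.5^2/5 + 31.5^2/5 + 19^2/3) - 3*14
     = 0.065934 * 646.833 - 42
     = 0.648352.
Step 4: Ties present; correction factor C = 1 - 6/(13^3 - 13) = 0.997253. Corrected H = 0.648352 / 0.997253 = 0.650138.
Step 5: Under H0, H ~ chi^2(2); p-value = 0.722478.
Step 6: alpha = 0.05. fail to reject H0.

H = 0.6501, df = 2, p = 0.722478, fail to reject H0.


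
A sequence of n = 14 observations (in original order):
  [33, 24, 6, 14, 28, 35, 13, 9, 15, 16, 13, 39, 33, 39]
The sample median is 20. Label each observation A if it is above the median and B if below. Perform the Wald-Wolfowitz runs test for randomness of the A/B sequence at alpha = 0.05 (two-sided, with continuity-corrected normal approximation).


Step 1: Compute median = 20; label A = above, B = below.
Labels in order: AABBAABBBBBAAA  (n_A = 7, n_B = 7)
Step 2: Count runs R = 5.
Step 3: Under H0 (random ordering), E[R] = 2*n_A*n_B/(n_A+n_B) + 1 = 2*7*7/14 + 1 = 8.0000.
        Var[R] = 2*n_A*n_B*(2*n_A*n_B - n_A - n_B) / ((n_A+n_B)^2 * (n_A+n_B-1)) = 8232/2548 = 3.2308.
        SD[R] = 1.7974.
Step 4: Continuity-corrected z = (R + 0.5 - E[R]) / SD[R] = (5 + 0.5 - 8.0000) / 1.7974 = -1.3909.
Step 5: Two-sided p-value via normal approximation = 2*(1 - Phi(|z|)) = 0.164264.
Step 6: alpha = 0.05. fail to reject H0.

R = 5, z = -1.3909, p = 0.164264, fail to reject H0.


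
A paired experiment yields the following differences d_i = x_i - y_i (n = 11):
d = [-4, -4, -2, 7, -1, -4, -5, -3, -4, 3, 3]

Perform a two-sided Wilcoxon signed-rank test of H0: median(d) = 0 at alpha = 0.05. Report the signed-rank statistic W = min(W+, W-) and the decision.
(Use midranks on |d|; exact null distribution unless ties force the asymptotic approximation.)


Step 1: Drop any zero differences (none here) and take |d_i|.
|d| = [4, 4, 2, 7, 1, 4, 5, 3, 4, 3, 3]
Step 2: Midrank |d_i| (ties get averaged ranks).
ranks: |4|->7.5, |4|->7.5, |2|->2, |7|->11, |1|->1, |4|->7.5, |5|->10, |3|->4, |4|->7.5, |3|->4, |3|->4
Step 3: Attach original signs; sum ranks with positive sign and with negative sign.
W+ = 11 + 4 + 4 = 19
W- = 7.5 + 7.5 + 2 + 1 + 7.5 + 10 + 4 + 7.5 = 47
(Check: W+ + W- = 66 should equal n(n+1)/2 = 66.)
Step 4: Test statistic W = min(W+, W-) = 19.
Step 5: Ties in |d|, so use the tie-corrected normal approximation.
        E[W] = n(n+1)/4 = 11*12/4 = 33.
        Tie groups: |d|=3 (t=3), |d|=4 (t=4); sum(t^3 - t) = 84.
        Var[W] = n(n+1)(2n+1)/24 - sum(t^3-t)/48 = 3036/24 - 84/48 = 124.75.
        z = (W - E[W]) / sqrt(Var[W]) = (19 - 33) / 11.1692 = -1.2535.
        Two-sided p = 2*Phi(z) = 0.210041.
Step 6: alpha = 0.05. fail to reject H0.

W+ = 19, W- = 47, W = min = 19, p = 0.210041, fail to reject H0.


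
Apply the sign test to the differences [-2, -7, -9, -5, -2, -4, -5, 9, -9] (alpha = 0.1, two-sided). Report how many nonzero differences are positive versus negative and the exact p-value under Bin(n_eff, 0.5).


Step 1: Discard zero differences. Original n = 9; n_eff = number of nonzero differences = 9.
Nonzero differences (with sign): -2, -7, -9, -5, -2, -4, -5, +9, -9
Step 2: Count signs: positive = 1, negative = 8.
Step 3: Under H0: P(positive) = 0.5, so the number of positives S ~ Bin(9, 0.5).
Step 4: Two-sided exact p-value = sum of Bin(9,0.5) probabilities at or below the observed probability = 0.039062.
Step 5: alpha = 0.1. reject H0.

n_eff = 9, pos = 1, neg = 8, p = 0.039062, reject H0.


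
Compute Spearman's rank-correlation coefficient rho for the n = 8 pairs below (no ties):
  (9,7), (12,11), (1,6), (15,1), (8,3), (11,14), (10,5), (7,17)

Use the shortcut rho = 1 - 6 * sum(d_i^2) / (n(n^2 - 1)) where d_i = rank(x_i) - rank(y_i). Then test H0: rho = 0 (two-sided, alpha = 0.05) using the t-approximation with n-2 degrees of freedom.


Step 1: Rank x and y separately (midranks; no ties here).
rank(x): 9->4, 12->7, 1->1, 15->8, 8->3, 11->6, 10->5, 7->2
rank(y): 7->5, 11->6, 6->4, 1->1, 3->2, 14->7, 5->3, 17->8
Step 2: d_i = R_x(i) - R_y(i); compute d_i^2.
  (4-5)^2=1, (7-6)^2=1, (1-4)^2=9, (8-1)^2=49, (3-2)^2=1, (6-7)^2=1, (5-3)^2=4, (2-8)^2=36
sum(d^2) = 102.
Step 3: rho = 1 - 6*102 / (8*(8^2 - 1)) = 1 - 612/504 = -0.214286.
Step 4: Under H0, t = rho * sqrt((n-2)/(1-rho^2)) = -0.5374 ~ t(6).
Step 5: Two-sided p-value from the t-distribution with 6 df = 0.610344.
Step 6: alpha = 0.05. fail to reject H0.

rho = -0.2143, p = 0.610344, fail to reject H0 at alpha = 0.05.


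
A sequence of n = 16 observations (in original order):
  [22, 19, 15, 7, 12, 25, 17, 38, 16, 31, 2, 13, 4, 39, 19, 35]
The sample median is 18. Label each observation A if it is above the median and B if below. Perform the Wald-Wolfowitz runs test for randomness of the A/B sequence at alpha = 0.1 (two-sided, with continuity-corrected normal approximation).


Step 1: Compute median = 18; label A = above, B = below.
Labels in order: AABBBABABABBBAAA  (n_A = 8, n_B = 8)
Step 2: Count runs R = 9.
Step 3: Under H0 (random ordering), E[R] = 2*n_A*n_B/(n_A+n_B) + 1 = 2*8*8/16 + 1 = 9.0000.
        Var[R] = 2*n_A*n_B*(2*n_A*n_B - n_A - n_B) / ((n_A+n_B)^2 * (n_A+n_B-1)) = 14336/3840 = 3.7333.
        SD[R] = 1.9322.
Step 4: R = E[R], so z = 0 with no continuity correction.
Step 5: Two-sided p-value via normal approximation = 2*(1 - Phi(|z|)) = 1.000000.
Step 6: alpha = 0.1. fail to reject H0.

R = 9, z = 0.0000, p = 1.000000, fail to reject H0.


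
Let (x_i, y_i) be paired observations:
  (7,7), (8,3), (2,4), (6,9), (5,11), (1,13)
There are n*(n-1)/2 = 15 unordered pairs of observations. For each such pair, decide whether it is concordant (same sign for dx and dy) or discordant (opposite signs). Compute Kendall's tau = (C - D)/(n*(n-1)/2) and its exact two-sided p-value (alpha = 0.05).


Step 1: Enumerate the 15 unordered pairs (i,j) with i<j and classify each by sign(x_j-x_i) * sign(y_j-y_i).
  (1,2):dx=+1,dy=-4->D; (1,3):dx=-5,dy=-3->C; (1,4):dx=-1,dy=+2->D; (1,5):dx=-2,dy=+4->D
  (1,6):dx=-6,dy=+6->D; (2,3):dx=-6,dy=+1->D; (2,4):dx=-2,dy=+6->D; (2,5):dx=-3,dy=+8->D
  (2,6):dx=-7,dy=+10->D; (3,4):dx=+4,dy=+5->C; (3,5):dx=+3,dy=+7->C; (3,6):dx=-1,dy=+9->D
  (4,5):dx=-1,dy=+2->D; (4,6):dx=-5,dy=+4->D; (5,6):dx=-4,dy=+2->D
Step 2: C = 3, D = 12, total pairs = 15.
Step 3: tau = (C - D)/(n(n-1)/2) = (3 - 12)/15 = -0.600000.
Step 4: Exact two-sided p-value (enumerate n! = 720 permutations of y under H0): p = 0.136111.
Step 5: alpha = 0.05. fail to reject H0.

tau_b = -0.6000 (C=3, D=12), p = 0.136111, fail to reject H0.


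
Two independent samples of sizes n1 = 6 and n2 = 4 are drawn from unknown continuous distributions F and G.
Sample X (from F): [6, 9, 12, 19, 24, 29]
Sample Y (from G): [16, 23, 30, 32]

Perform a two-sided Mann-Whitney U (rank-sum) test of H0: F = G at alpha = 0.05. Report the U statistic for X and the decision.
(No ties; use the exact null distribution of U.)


Step 1: Combine and sort all 10 observations; assign midranks.
sorted (value, group): (6,X), (9,X), (12,X), (16,Y), (19,X), (23,Y), (24,X), (29,X), (30,Y), (32,Y)
ranks: 6->1, 9->2, 12->3, 16->4, 19->5, 23->6, 24->7, 29->8, 30->9, 32->10
Step 2: Rank sum for X: R1 = 1 + 2 + 3 + 5 + 7 + 8 = 26.
Step 3: U_X = R1 - n1(n1+1)/2 = 26 - 6*7/2 = 26 - 21 = 5.
       U_Y = n1*n2 - U_X = 24 - 5 = 19.
Step 4: No ties, so the exact null distribution of U (based on enumerating the C(10,6) = 210 equally likely rank assignments) gives the two-sided p-value.
Step 5: p-value = 0.171429; compare to alpha = 0.05. fail to reject H0.

U_X = 5, p = 0.171429, fail to reject H0 at alpha = 0.05.


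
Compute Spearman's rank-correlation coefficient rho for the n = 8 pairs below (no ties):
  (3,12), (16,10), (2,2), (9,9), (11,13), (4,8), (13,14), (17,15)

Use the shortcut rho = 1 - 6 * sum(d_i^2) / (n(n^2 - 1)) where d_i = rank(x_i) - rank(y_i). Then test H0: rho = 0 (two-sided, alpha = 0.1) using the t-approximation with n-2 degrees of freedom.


Step 1: Rank x and y separately (midranks; no ties here).
rank(x): 3->2, 16->7, 2->1, 9->4, 11->5, 4->3, 13->6, 17->8
rank(y): 12->5, 10->4, 2->1, 9->3, 13->6, 8->2, 14->7, 15->8
Step 2: d_i = R_x(i) - R_y(i); compute d_i^2.
  (2-5)^2=9, (7-4)^2=9, (1-1)^2=0, (4-3)^2=1, (5-6)^2=1, (3-2)^2=1, (6-7)^2=1, (8-8)^2=0
sum(d^2) = 22.
Step 3: rho = 1 - 6*22 / (8*(8^2 - 1)) = 1 - 132/504 = 0.738095.
Step 4: Under H0, t = rho * sqrt((n-2)/(1-rho^2)) = 2.6797 ~ t(6).
Step 5: Two-sided p-value from the t-distribution with 6 df = 0.036553.
Step 6: alpha = 0.1. reject H0.

rho = 0.7381, p = 0.036553, reject H0 at alpha = 0.1.


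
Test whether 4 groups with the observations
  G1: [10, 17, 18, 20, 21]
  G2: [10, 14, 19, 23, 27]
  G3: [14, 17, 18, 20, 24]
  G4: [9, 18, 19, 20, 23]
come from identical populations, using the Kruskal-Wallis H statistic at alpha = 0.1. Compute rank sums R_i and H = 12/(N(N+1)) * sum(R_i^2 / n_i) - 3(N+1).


Step 1: Combine all N = 20 observations and assign midranks.
sorted (value, group, rank): (9,G4,1), (10,G1,2.5), (10,G2,2.5), (14,G2,4.5), (14,G3,4.5), (17,G1,6.5), (17,G3,6.5), (18,G1,9), (18,G3,9), (18,G4,9), (19,G2,11.5), (19,G4,11.5), (20,G1,14), (20,G3,14), (20,G4,14), (21,G1,16), (23,G2,17.5), (23,G4,17.5), (24,G3,19), (27,G2,20)
Step 2: Sum ranks within each group.
R_1 = 48 (n_1 = 5)
R_2 = 56 (n_2 = 5)
R_3 = 53 (n_3 = 5)
R_4 = 53 (n_4 = 5)
Step 3: H = 12/(N(N+1)) * sum(R_i^2/n_i) - 3(N+1)
     = 12/(20*21) * (48^2/5 + 56^2/5 + 53^2/5 + 53^2/5) - 3*21
     = 0.028571 * 2211.6 - 63
     = 0.188571.
Step 4: Ties present; correction factor C = 1 - 78/(20^3 - 20) = 0.990226. Corrected H = 0.188571 / 0.990226 = 0.190433.
Step 5: Under H0, H ~ chi^2(3); p-value = 0.979119.
Step 6: alpha = 0.1. fail to reject H0.

H = 0.1904, df = 3, p = 0.979119, fail to reject H0.


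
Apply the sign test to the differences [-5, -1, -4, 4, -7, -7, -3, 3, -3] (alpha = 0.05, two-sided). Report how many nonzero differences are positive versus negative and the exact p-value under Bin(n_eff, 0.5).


Step 1: Discard zero differences. Original n = 9; n_eff = number of nonzero differences = 9.
Nonzero differences (with sign): -5, -1, -4, +4, -7, -7, -3, +3, -3
Step 2: Count signs: positive = 2, negative = 7.
Step 3: Under H0: P(positive) = 0.5, so the number of positives S ~ Bin(9, 0.5).
Step 4: Two-sided exact p-value = sum of Bin(9,0.5) probabilities at or below the observed probability = 0.179688.
Step 5: alpha = 0.05. fail to reject H0.

n_eff = 9, pos = 2, neg = 7, p = 0.179688, fail to reject H0.


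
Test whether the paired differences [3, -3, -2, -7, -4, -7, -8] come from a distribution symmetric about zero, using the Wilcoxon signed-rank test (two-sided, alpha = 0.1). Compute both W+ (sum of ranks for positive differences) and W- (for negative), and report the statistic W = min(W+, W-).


Step 1: Drop any zero differences (none here) and take |d_i|.
|d| = [3, 3, 2, 7, 4, 7, 8]
Step 2: Midrank |d_i| (ties get averaged ranks).
ranks: |3|->2.5, |3|->2.5, |2|->1, |7|->5.5, |4|->4, |7|->5.5, |8|->7
Step 3: Attach original signs; sum ranks with positive sign and with negative sign.
W+ = 2.5 = 2.5
W- = 2.5 + 1 + 5.5 + 4 + 5.5 + 7 = 25.5
(Check: W+ + W- = 28 should equal n(n+1)/2 = 28.)
Step 4: Test statistic W = min(W+, W-) = 2.5.
Step 5: Ties in |d|, so use the tie-corrected normal approximation.
        E[W] = n(n+1)/4 = 7*8/4 = 14.
        Tie groups: |d|=3 (t=2), |d|=7 (t=2); sum(t^3 - t) = 12.
        Var[W] = n(n+1)(2n+1)/24 - sum(t^3-t)/48 = 840/24 - 12/48 = 34.75.
        z = (W - E[W]) / sqrt(Var[W]) = (2.5 - 14) / 5.8949 = -1.9508.
        Two-sided p = 2*Phi(z) = 0.051077.
Step 6: alpha = 0.1. reject H0.

W+ = 2.5, W- = 25.5, W = min = 2.5, p = 0.051077, reject H0.


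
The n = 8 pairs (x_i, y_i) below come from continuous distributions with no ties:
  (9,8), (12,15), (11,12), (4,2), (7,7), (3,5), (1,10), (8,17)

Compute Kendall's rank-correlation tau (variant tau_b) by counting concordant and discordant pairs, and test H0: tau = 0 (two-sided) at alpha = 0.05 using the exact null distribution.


Step 1: Enumerate the 28 unordered pairs (i,j) with i<j and classify each by sign(x_j-x_i) * sign(y_j-y_i).
  (1,2):dx=+3,dy=+7->C; (1,3):dx=+2,dy=+4->C; (1,4):dx=-5,dy=-6->C; (1,5):dx=-2,dy=-1->C
  (1,6):dx=-6,dy=-3->C; (1,7):dx=-8,dy=+2->D; (1,8):dx=-1,dy=+9->D; (2,3):dx=-1,dy=-3->C
  (2,4):dx=-8,dy=-13->C; (2,5):dx=-5,dy=-8->C; (2,6):dx=-9,dy=-10->C; (2,7):dx=-11,dy=-5->C
  (2,8):dx=-4,dy=+2->D; (3,4):dx=-7,dy=-10->C; (3,5):dx=-4,dy=-5->C; (3,6):dx=-8,dy=-7->C
  (3,7):dx=-10,dy=-2->C; (3,8):dx=-3,dy=+5->D; (4,5):dx=+3,dy=+5->C; (4,6):dx=-1,dy=+3->D
  (4,7):dx=-3,dy=+8->D; (4,8):dx=+4,dy=+15->C; (5,6):dx=-4,dy=-2->C; (5,7):dx=-6,dy=+3->D
  (5,8):dx=+1,dy=+10->C; (6,7):dx=-2,dy=+5->D; (6,8):dx=+5,dy=+12->C; (7,8):dx=+7,dy=+7->C
Step 2: C = 20, D = 8, total pairs = 28.
Step 3: tau = (C - D)/(n(n-1)/2) = (20 - 8)/28 = 0.428571.
Step 4: Exact two-sided p-value (enumerate n! = 40320 permutations of y under H0): p = 0.178869.
Step 5: alpha = 0.05. fail to reject H0.

tau_b = 0.4286 (C=20, D=8), p = 0.178869, fail to reject H0.


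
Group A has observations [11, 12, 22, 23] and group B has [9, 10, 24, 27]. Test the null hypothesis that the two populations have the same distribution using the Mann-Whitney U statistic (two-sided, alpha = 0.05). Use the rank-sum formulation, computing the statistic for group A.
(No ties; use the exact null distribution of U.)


Step 1: Combine and sort all 8 observations; assign midranks.
sorted (value, group): (9,Y), (10,Y), (11,X), (12,X), (22,X), (23,X), (24,Y), (27,Y)
ranks: 9->1, 10->2, 11->3, 12->4, 22->5, 23->6, 24->7, 27->8
Step 2: Rank sum for X: R1 = 3 + 4 + 5 + 6 = 18.
Step 3: U_X = R1 - n1(n1+1)/2 = 18 - 4*5/2 = 18 - 10 = 8.
       U_Y = n1*n2 - U_X = 16 - 8 = 8.
Step 4: No ties, so the exact null distribution of U (based on enumerating the C(8,4) = 70 equally likely rank assignments) gives the two-sided p-value.
Step 5: p-value = 1.000000; compare to alpha = 0.05. fail to reject H0.

U_X = 8, p = 1.000000, fail to reject H0 at alpha = 0.05.


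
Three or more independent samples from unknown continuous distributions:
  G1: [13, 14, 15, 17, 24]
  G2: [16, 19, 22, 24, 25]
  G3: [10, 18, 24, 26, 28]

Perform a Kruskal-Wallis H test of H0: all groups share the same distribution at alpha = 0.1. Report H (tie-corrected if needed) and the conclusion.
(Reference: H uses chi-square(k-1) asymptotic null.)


Step 1: Combine all N = 15 observations and assign midranks.
sorted (value, group, rank): (10,G3,1), (13,G1,2), (14,G1,3), (15,G1,4), (16,G2,5), (17,G1,6), (18,G3,7), (19,G2,8), (22,G2,9), (24,G1,11), (24,G2,11), (24,G3,11), (25,G2,13), (26,G3,14), (28,G3,15)
Step 2: Sum ranks within each group.
R_1 = 26 (n_1 = 5)
R_2 = 46 (n_2 = 5)
R_3 = 48 (n_3 = 5)
Step 3: H = 12/(N(N+1)) * sum(R_i^2/n_i) - 3(N+1)
     = 12/(15*16) * (26^2/5 + 46^2/5 + 48^2/5) - 3*16
     = 0.050000 * 1019.2 - 48
     = 2.960000.
Step 4: Ties present; correction factor C = 1 - 24/(15^3 - 15) = 0.992857. Corrected H = 2.960000 / 0.992857 = 2.981295.
Step 5: Under H0, H ~ chi^2(2); p-value = 0.225227.
Step 6: alpha = 0.1. fail to reject H0.

H = 2.9813, df = 2, p = 0.225227, fail to reject H0.


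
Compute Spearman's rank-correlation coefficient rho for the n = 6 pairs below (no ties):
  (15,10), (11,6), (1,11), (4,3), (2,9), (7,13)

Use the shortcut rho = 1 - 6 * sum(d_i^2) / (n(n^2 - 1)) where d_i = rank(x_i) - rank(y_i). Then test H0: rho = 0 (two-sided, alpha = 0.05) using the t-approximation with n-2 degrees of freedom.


Step 1: Rank x and y separately (midranks; no ties here).
rank(x): 15->6, 11->5, 1->1, 4->3, 2->2, 7->4
rank(y): 10->4, 6->2, 11->5, 3->1, 9->3, 13->6
Step 2: d_i = R_x(i) - R_y(i); compute d_i^2.
  (6-4)^2=4, (5-2)^2=9, (1-5)^2=16, (3-1)^2=4, (2-3)^2=1, (4-6)^2=4
sum(d^2) = 38.
Step 3: rho = 1 - 6*38 / (6*(6^2 - 1)) = 1 - 228/210 = -0.085714.
Step 4: Under H0, t = rho * sqrt((n-2)/(1-rho^2)) = -0.1721 ~ t(4).
Step 5: Two-sided p-value from the t-distribution with 4 df = 0.871743.
Step 6: alpha = 0.05. fail to reject H0.

rho = -0.0857, p = 0.871743, fail to reject H0 at alpha = 0.05.


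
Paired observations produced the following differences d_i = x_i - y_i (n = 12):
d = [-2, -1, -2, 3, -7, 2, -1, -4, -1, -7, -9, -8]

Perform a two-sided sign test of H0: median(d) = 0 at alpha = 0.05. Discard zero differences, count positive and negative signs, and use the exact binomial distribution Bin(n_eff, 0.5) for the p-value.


Step 1: Discard zero differences. Original n = 12; n_eff = number of nonzero differences = 12.
Nonzero differences (with sign): -2, -1, -2, +3, -7, +2, -1, -4, -1, -7, -9, -8
Step 2: Count signs: positive = 2, negative = 10.
Step 3: Under H0: P(positive) = 0.5, so the number of positives S ~ Bin(12, 0.5).
Step 4: Two-sided exact p-value = sum of Bin(12,0.5) probabilities at or below the observed probability = 0.038574.
Step 5: alpha = 0.05. reject H0.

n_eff = 12, pos = 2, neg = 10, p = 0.038574, reject H0.


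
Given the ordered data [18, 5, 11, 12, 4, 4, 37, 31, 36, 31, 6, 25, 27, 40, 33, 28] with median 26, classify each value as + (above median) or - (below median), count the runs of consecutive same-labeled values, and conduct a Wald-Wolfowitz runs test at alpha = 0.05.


Step 1: Compute median = 26; label A = above, B = below.
Labels in order: BBBBBBAAAABBAAAA  (n_A = 8, n_B = 8)
Step 2: Count runs R = 4.
Step 3: Under H0 (random ordering), E[R] = 2*n_A*n_B/(n_A+n_B) + 1 = 2*8*8/16 + 1 = 9.0000.
        Var[R] = 2*n_A*n_B*(2*n_A*n_B - n_A - n_B) / ((n_A+n_B)^2 * (n_A+n_B-1)) = 14336/3840 = 3.7333.
        SD[R] = 1.9322.
Step 4: Continuity-corrected z = (R + 0.5 - E[R]) / SD[R] = (4 + 0.5 - 9.0000) / 1.9322 = -2.3290.
Step 5: Two-sided p-value via normal approximation = 2*(1 - Phi(|z|)) = 0.019861.
Step 6: alpha = 0.05. reject H0.

R = 4, z = -2.3290, p = 0.019861, reject H0.


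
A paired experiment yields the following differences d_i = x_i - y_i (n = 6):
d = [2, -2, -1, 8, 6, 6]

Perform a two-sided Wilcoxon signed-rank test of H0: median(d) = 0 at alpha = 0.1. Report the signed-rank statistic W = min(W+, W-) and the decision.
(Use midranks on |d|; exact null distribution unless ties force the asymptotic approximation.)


Step 1: Drop any zero differences (none here) and take |d_i|.
|d| = [2, 2, 1, 8, 6, 6]
Step 2: Midrank |d_i| (ties get averaged ranks).
ranks: |2|->2.5, |2|->2.5, |1|->1, |8|->6, |6|->4.5, |6|->4.5
Step 3: Attach original signs; sum ranks with positive sign and with negative sign.
W+ = 2.5 + 6 + 4.5 + 4.5 = 17.5
W- = 2.5 + 1 = 3.5
(Check: W+ + W- = 21 should equal n(n+1)/2 = 21.)
Step 4: Test statistic W = min(W+, W-) = 3.5.
Step 5: Ties in |d|, so use the tie-corrected normal approximation.
        E[W] = n(n+1)/4 = 6*7/4 = 10.5.
        Tie groups: |d|=2 (t=2), |d|=6 (t=2); sum(t^3 - t) = 12.
        Var[W] = n(n+1)(2n+1)/24 - sum(t^3-t)/48 = 546/24 - 12/48 = 22.5.
        z = (W - E[W]) / sqrt(Var[W]) = (3.5 - 10.5) / 4.7434 = -1.4757.
        Two-sided p = 2*Phi(z) = 0.140017.
Step 6: alpha = 0.1. fail to reject H0.

W+ = 17.5, W- = 3.5, W = min = 3.5, p = 0.140017, fail to reject H0.


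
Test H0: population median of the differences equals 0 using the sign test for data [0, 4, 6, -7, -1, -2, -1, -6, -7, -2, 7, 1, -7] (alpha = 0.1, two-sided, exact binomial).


Step 1: Discard zero differences. Original n = 13; n_eff = number of nonzero differences = 12.
Nonzero differences (with sign): +4, +6, -7, -1, -2, -1, -6, -7, -2, +7, +1, -7
Step 2: Count signs: positive = 4, negative = 8.
Step 3: Under H0: P(positive) = 0.5, so the number of positives S ~ Bin(12, 0.5).
Step 4: Two-sided exact p-value = sum of Bin(12,0.5) probabilities at or below the observed probability = 0.387695.
Step 5: alpha = 0.1. fail to reject H0.

n_eff = 12, pos = 4, neg = 8, p = 0.387695, fail to reject H0.


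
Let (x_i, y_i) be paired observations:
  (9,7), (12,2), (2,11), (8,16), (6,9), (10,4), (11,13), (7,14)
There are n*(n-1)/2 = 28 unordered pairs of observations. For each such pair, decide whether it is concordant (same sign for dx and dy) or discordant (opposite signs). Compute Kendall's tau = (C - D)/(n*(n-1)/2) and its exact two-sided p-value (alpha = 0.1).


Step 1: Enumerate the 28 unordered pairs (i,j) with i<j and classify each by sign(x_j-x_i) * sign(y_j-y_i).
  (1,2):dx=+3,dy=-5->D; (1,3):dx=-7,dy=+4->D; (1,4):dx=-1,dy=+9->D; (1,5):dx=-3,dy=+2->D
  (1,6):dx=+1,dy=-3->D; (1,7):dx=+2,dy=+6->C; (1,8):dx=-2,dy=+7->D; (2,3):dx=-10,dy=+9->D
  (2,4):dx=-4,dy=+14->D; (2,5):dx=-6,dy=+7->D; (2,6):dx=-2,dy=+2->D; (2,7):dx=-1,dy=+11->D
  (2,8):dx=-5,dy=+12->D; (3,4):dx=+6,dy=+5->C; (3,5):dx=+4,dy=-2->D; (3,6):dx=+8,dy=-7->D
  (3,7):dx=+9,dy=+2->C; (3,8):dx=+5,dy=+3->C; (4,5):dx=-2,dy=-7->C; (4,6):dx=+2,dy=-12->D
  (4,7):dx=+3,dy=-3->D; (4,8):dx=-1,dy=-2->C; (5,6):dx=+4,dy=-5->D; (5,7):dx=+5,dy=+4->C
  (5,8):dx=+1,dy=+5->C; (6,7):dx=+1,dy=+9->C; (6,8):dx=-3,dy=+10->D; (7,8):dx=-4,dy=+1->D
Step 2: C = 9, D = 19, total pairs = 28.
Step 3: tau = (C - D)/(n(n-1)/2) = (9 - 19)/28 = -0.357143.
Step 4: Exact two-sided p-value (enumerate n! = 40320 permutations of y under H0): p = 0.275099.
Step 5: alpha = 0.1. fail to reject H0.

tau_b = -0.3571 (C=9, D=19), p = 0.275099, fail to reject H0.


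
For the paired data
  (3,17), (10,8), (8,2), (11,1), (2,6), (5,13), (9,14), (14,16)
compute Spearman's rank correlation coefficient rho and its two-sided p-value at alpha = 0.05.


Step 1: Rank x and y separately (midranks; no ties here).
rank(x): 3->2, 10->6, 8->4, 11->7, 2->1, 5->3, 9->5, 14->8
rank(y): 17->8, 8->4, 2->2, 1->1, 6->3, 13->5, 14->6, 16->7
Step 2: d_i = R_x(i) - R_y(i); compute d_i^2.
  (2-8)^2=36, (6-4)^2=4, (4-2)^2=4, (7-1)^2=36, (1-3)^2=4, (3-5)^2=4, (5-6)^2=1, (8-7)^2=1
sum(d^2) = 90.
Step 3: rho = 1 - 6*90 / (8*(8^2 - 1)) = 1 - 540/504 = -0.071429.
Step 4: Under H0, t = rho * sqrt((n-2)/(1-rho^2)) = -0.1754 ~ t(6).
Step 5: Two-sided p-value from the t-distribution with 6 df = 0.866526.
Step 6: alpha = 0.05. fail to reject H0.

rho = -0.0714, p = 0.866526, fail to reject H0 at alpha = 0.05.


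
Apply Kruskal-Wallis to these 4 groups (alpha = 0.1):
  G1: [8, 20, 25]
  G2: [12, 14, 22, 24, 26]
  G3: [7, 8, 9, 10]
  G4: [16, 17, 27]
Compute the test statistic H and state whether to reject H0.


Step 1: Combine all N = 15 observations and assign midranks.
sorted (value, group, rank): (7,G3,1), (8,G1,2.5), (8,G3,2.5), (9,G3,4), (10,G3,5), (12,G2,6), (14,G2,7), (16,G4,8), (17,G4,9), (20,G1,10), (22,G2,11), (24,G2,12), (25,G1,13), (26,G2,14), (27,G4,15)
Step 2: Sum ranks within each group.
R_1 = 25.5 (n_1 = 3)
R_2 = 50 (n_2 = 5)
R_3 = 12.5 (n_3 = 4)
R_4 = 32 (n_4 = 3)
Step 3: H = 12/(N(N+1)) * sum(R_i^2/n_i) - 3(N+1)
     = 12/(15*16) * (25.5^2/3 + 50^2/5 + 12.5^2/4 + 32^2/3) - 3*16
     = 0.050000 * 1097.15 - 48
     = 6.857292.
Step 4: Ties present; correction factor C = 1 - 6/(15^3 - 15) = 0.998214. Corrected H = 6.857292 / 0.998214 = 6.869559.
Step 5: Under H0, H ~ chi^2(3); p-value = 0.076174.
Step 6: alpha = 0.1. reject H0.

H = 6.8696, df = 3, p = 0.076174, reject H0.


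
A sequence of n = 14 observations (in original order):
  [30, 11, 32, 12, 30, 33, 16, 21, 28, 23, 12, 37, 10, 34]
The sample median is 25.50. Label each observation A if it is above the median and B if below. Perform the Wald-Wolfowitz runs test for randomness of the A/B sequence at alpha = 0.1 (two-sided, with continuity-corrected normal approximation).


Step 1: Compute median = 25.50; label A = above, B = below.
Labels in order: ABABAABBABBABA  (n_A = 7, n_B = 7)
Step 2: Count runs R = 11.
Step 3: Under H0 (random ordering), E[R] = 2*n_A*n_B/(n_A+n_B) + 1 = 2*7*7/14 + 1 = 8.0000.
        Var[R] = 2*n_A*n_B*(2*n_A*n_B - n_A - n_B) / ((n_A+n_B)^2 * (n_A+n_B-1)) = 8232/2548 = 3.2308.
        SD[R] = 1.7974.
Step 4: Continuity-corrected z = (R - 0.5 - E[R]) / SD[R] = (11 - 0.5 - 8.0000) / 1.7974 = 1.3909.
Step 5: Two-sided p-value via normal approximation = 2*(1 - Phi(|z|)) = 0.164264.
Step 6: alpha = 0.1. fail to reject H0.

R = 11, z = 1.3909, p = 0.164264, fail to reject H0.


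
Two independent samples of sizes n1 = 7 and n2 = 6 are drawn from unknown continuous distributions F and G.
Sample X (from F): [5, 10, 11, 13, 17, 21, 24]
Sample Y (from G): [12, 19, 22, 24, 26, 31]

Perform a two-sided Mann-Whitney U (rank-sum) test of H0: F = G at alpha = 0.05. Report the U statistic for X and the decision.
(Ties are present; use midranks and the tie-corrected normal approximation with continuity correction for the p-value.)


Step 1: Combine and sort all 13 observations; assign midranks.
sorted (value, group): (5,X), (10,X), (11,X), (12,Y), (13,X), (17,X), (19,Y), (21,X), (22,Y), (24,X), (24,Y), (26,Y), (31,Y)
ranks: 5->1, 10->2, 11->3, 12->4, 13->5, 17->6, 19->7, 21->8, 22->9, 24->10.5, 24->10.5, 26->12, 31->13
Step 2: Rank sum for X: R1 = 1 + 2 + 3 + 5 + 6 + 8 + 10.5 = 35.5.
Step 3: U_X = R1 - n1(n1+1)/2 = 35.5 - 7*8/2 = 35.5 - 28 = 7.5.
       U_Y = n1*n2 - U_X = 42 - 7.5 = 34.5.
Step 4: Ties are present, so use the tie-corrected normal approximation (with continuity correction) for the p-value.
Step 5: p-value = 0.062928; compare to alpha = 0.05. fail to reject H0.

U_X = 7.5, p = 0.062928, fail to reject H0 at alpha = 0.05.


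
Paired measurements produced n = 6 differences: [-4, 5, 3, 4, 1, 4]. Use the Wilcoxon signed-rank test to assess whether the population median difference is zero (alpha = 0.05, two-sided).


Step 1: Drop any zero differences (none here) and take |d_i|.
|d| = [4, 5, 3, 4, 1, 4]
Step 2: Midrank |d_i| (ties get averaged ranks).
ranks: |4|->4, |5|->6, |3|->2, |4|->4, |1|->1, |4|->4
Step 3: Attach original signs; sum ranks with positive sign and with negative sign.
W+ = 6 + 2 + 4 + 1 + 4 = 17
W- = 4 = 4
(Check: W+ + W- = 21 should equal n(n+1)/2 = 21.)
Step 4: Test statistic W = min(W+, W-) = 4.
Step 5: Ties in |d|, so use the tie-corrected normal approximation.
        E[W] = n(n+1)/4 = 6*7/4 = 10.5.
        Tie groups: |d|=4 (t=3); sum(t^3 - t) = 24.
        Var[W] = n(n+1)(2n+1)/24 - sum(t^3-t)/48 = 546/24 - 24/48 = 22.25.
        z = (W - E[W]) / sqrt(Var[W]) = (4 - 10.5) / 4.7170 = -1.3780.
        Two-sided p = 2*Phi(z) = 0.168204.
Step 6: alpha = 0.05. fail to reject H0.

W+ = 17, W- = 4, W = min = 4, p = 0.168204, fail to reject H0.
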